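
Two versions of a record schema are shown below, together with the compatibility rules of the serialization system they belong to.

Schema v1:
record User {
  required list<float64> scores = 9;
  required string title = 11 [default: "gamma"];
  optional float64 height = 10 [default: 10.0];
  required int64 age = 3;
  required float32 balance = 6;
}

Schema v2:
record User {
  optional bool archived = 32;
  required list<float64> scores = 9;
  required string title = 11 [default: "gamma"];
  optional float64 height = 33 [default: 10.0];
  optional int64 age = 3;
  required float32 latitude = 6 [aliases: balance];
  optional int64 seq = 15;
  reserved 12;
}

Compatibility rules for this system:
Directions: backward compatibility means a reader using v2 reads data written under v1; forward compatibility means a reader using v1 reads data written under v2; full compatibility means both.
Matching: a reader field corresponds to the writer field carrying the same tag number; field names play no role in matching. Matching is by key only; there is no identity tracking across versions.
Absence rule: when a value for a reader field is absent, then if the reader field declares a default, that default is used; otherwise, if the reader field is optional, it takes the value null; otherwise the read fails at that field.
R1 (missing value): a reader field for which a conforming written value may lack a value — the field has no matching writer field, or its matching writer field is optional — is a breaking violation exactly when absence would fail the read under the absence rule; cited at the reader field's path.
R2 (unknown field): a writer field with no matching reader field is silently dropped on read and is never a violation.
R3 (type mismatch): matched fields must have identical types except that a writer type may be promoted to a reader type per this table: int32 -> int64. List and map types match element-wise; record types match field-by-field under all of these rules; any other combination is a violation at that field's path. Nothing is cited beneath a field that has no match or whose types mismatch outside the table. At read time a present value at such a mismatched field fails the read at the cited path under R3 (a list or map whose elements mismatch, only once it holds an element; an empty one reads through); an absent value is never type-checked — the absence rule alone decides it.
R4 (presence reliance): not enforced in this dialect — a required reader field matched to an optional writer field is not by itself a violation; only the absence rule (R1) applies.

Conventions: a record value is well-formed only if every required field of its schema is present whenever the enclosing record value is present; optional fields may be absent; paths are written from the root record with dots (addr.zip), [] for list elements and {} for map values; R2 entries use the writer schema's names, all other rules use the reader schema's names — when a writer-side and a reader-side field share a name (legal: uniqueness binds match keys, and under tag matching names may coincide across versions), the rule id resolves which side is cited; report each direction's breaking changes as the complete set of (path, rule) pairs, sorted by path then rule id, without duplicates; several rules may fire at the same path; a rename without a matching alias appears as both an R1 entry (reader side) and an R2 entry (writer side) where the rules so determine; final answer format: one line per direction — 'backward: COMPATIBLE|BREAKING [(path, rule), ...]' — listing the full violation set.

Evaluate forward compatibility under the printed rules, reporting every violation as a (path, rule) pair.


forward: BREAKING [(age, R1)]

the writer's type comes first in each User pair
forward for User (reader v1, writer v2):
  scores: paired with writer scores (list<float64> -> list<float64>; writer required)
  title: paired with writer title (string -> string; writer required)
  height: no writer-side match
  age: paired with writer age (int64 -> int64; writer optional)
  balance: paired with writer latitude (float32 -> float32; writer required)
  leftover writer field: archived
  leftover writer field: height
  leftover writer field: seq
  breaking: (age, R1)
  => forward: BREAKING (1)
remaining User differences; none change what is asked:
  added field seq to record User: optional int64, tag 15 (in v2 it sits last) -> triggers nothing under User's printed rules — same verdict
  added field archived to record User: optional bool, tag 32 (in v2 it sits immediately before scores) -> triggers nothing under User's printed rules — same verdict
  field height in record User: tag 10 changed to 33 -> triggers nothing under User's printed rules — same verdict
  renamed field balance to latitude in record User (alias balance declared on the renamed field) -> triggers nothing under User's printed rules — same verdict


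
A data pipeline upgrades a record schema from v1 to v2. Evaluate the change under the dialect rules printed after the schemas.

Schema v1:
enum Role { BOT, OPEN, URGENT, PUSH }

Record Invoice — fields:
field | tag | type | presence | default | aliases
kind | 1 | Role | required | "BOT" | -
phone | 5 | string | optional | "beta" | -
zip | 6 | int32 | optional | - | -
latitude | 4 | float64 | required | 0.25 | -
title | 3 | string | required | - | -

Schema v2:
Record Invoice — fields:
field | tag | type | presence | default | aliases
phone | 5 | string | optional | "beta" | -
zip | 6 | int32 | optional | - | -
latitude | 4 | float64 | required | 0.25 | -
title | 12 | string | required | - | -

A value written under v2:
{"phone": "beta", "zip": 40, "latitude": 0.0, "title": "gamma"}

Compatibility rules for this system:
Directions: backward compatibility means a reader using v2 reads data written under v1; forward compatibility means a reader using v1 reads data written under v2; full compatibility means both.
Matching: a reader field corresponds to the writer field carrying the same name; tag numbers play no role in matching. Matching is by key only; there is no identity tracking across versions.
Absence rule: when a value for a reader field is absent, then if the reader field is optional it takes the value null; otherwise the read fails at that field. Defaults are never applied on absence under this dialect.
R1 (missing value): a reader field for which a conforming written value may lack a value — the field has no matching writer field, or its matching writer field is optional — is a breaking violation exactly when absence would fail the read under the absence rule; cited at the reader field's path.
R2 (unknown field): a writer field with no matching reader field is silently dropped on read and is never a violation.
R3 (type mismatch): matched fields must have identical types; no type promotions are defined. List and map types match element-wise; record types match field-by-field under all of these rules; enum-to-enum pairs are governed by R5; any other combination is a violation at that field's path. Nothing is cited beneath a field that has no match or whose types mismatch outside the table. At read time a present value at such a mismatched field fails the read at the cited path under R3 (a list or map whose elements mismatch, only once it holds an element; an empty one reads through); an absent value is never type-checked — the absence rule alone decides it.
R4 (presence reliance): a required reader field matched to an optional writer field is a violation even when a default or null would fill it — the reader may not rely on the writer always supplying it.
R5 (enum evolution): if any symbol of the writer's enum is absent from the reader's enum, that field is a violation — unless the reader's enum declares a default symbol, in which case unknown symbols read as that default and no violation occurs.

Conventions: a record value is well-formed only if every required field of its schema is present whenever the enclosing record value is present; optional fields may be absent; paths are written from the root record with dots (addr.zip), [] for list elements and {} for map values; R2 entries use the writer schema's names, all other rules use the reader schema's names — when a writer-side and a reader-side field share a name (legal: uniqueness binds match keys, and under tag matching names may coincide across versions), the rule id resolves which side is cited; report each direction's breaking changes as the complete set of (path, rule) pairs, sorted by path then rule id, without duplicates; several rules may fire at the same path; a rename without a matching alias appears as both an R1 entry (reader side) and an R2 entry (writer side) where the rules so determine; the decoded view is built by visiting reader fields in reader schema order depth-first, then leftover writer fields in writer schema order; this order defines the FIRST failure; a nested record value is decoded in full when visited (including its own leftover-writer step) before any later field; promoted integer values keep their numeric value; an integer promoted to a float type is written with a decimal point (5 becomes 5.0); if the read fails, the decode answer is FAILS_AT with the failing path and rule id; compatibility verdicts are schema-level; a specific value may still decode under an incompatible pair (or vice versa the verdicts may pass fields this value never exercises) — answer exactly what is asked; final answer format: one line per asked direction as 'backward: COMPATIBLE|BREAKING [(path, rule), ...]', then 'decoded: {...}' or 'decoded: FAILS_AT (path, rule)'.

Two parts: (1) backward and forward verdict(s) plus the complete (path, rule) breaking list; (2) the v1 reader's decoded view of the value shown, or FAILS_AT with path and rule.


backward: COMPATIBLE []; forward: BREAKING [(kind, R1)]; decoded: FAILS_AT (kind, R1)

the writer's type comes first in each Invoice pair
backward for Invoice (reader v2, writer v1):
  phone: string -> string, writer optional; from phone
  zip: int32 -> int32, writer optional; from zip
  latitude: float64 -> float64, writer required; from latitude
  title: string -> string, writer required; from title
  writer field kind has no reader counterpart
  => backward verdict for Invoice: COMPATIBLE, no violations
forward for Invoice (reader v1, writer v2):
  kind: no writer-side match
  phone: string -> string, writer optional; from phone
  zip: int32 -> int32, writer optional; from zip
  latitude: float64 -> float64, writer required; from latitude
  title: string -> string, writer required; from title
  R1 fires at kind
  => forward verdict for Invoice: BREAKING, 1 violation(s)
decode (reader v1):
  read fails at kind under R1 (no fill)
  => FAILS_AT (kind, R1)


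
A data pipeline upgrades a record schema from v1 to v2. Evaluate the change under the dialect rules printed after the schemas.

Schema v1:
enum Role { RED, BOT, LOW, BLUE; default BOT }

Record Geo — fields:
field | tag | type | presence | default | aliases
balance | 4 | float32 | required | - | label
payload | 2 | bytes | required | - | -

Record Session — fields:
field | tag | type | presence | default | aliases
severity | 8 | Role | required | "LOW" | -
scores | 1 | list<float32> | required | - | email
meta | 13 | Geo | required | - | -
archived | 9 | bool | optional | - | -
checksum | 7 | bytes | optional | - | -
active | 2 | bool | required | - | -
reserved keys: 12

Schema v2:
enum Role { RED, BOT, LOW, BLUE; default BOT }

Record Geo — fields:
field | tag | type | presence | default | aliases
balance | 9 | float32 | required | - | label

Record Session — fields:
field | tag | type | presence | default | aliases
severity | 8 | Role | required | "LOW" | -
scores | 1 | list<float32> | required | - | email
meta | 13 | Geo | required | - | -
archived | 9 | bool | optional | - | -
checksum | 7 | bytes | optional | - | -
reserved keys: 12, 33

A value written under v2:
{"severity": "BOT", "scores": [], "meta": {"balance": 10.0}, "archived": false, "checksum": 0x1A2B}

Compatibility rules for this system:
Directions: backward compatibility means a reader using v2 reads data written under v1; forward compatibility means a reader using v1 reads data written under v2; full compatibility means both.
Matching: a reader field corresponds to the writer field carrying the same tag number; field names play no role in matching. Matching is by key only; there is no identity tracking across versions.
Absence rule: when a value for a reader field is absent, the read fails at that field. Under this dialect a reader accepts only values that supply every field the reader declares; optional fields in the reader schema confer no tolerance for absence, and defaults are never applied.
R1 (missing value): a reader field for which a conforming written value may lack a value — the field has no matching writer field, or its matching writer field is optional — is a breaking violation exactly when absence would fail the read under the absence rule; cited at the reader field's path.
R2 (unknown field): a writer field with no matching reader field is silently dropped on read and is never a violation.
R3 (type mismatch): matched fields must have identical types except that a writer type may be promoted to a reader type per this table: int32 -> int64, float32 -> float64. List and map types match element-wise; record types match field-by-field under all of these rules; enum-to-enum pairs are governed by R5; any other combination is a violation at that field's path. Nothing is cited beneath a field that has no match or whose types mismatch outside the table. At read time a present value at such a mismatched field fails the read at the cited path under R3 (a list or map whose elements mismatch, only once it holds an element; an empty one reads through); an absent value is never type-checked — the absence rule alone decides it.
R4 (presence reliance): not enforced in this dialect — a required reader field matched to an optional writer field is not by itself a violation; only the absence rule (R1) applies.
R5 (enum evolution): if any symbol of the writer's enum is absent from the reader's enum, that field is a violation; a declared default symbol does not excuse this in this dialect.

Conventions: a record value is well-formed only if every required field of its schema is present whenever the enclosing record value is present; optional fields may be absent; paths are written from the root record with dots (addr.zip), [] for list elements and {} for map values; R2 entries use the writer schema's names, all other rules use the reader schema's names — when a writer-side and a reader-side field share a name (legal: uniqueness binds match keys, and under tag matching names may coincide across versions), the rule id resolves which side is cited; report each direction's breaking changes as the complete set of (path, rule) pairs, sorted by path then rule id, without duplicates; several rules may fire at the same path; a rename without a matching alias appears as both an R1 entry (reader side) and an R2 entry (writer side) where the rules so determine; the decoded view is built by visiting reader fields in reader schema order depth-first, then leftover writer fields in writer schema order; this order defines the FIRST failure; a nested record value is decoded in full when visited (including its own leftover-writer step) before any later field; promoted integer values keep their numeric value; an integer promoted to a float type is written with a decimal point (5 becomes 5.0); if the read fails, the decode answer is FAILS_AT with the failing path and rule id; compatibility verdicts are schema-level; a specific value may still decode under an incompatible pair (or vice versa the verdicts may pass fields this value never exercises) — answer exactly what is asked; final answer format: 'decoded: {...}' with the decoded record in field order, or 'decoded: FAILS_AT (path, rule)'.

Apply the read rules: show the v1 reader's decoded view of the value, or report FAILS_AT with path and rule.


decoded: FAILS_AT (meta.balance, R1)

each type pair in Session: writer, then reader
decode walk for Session under reader schema v1:
  severity := "BOT"
  scores := []
  read fails at meta.balance under R1 (no fill)
  => FAILS_AT (meta.balance, R1)
diffs on Session not affecting the asked answer:
  removed field active from record Session -> schema-level compatibility only; this Session value's decode is unchanged
  removed field payload from record Geo -> schema-level compatibility only; this Session value's decode is unchanged


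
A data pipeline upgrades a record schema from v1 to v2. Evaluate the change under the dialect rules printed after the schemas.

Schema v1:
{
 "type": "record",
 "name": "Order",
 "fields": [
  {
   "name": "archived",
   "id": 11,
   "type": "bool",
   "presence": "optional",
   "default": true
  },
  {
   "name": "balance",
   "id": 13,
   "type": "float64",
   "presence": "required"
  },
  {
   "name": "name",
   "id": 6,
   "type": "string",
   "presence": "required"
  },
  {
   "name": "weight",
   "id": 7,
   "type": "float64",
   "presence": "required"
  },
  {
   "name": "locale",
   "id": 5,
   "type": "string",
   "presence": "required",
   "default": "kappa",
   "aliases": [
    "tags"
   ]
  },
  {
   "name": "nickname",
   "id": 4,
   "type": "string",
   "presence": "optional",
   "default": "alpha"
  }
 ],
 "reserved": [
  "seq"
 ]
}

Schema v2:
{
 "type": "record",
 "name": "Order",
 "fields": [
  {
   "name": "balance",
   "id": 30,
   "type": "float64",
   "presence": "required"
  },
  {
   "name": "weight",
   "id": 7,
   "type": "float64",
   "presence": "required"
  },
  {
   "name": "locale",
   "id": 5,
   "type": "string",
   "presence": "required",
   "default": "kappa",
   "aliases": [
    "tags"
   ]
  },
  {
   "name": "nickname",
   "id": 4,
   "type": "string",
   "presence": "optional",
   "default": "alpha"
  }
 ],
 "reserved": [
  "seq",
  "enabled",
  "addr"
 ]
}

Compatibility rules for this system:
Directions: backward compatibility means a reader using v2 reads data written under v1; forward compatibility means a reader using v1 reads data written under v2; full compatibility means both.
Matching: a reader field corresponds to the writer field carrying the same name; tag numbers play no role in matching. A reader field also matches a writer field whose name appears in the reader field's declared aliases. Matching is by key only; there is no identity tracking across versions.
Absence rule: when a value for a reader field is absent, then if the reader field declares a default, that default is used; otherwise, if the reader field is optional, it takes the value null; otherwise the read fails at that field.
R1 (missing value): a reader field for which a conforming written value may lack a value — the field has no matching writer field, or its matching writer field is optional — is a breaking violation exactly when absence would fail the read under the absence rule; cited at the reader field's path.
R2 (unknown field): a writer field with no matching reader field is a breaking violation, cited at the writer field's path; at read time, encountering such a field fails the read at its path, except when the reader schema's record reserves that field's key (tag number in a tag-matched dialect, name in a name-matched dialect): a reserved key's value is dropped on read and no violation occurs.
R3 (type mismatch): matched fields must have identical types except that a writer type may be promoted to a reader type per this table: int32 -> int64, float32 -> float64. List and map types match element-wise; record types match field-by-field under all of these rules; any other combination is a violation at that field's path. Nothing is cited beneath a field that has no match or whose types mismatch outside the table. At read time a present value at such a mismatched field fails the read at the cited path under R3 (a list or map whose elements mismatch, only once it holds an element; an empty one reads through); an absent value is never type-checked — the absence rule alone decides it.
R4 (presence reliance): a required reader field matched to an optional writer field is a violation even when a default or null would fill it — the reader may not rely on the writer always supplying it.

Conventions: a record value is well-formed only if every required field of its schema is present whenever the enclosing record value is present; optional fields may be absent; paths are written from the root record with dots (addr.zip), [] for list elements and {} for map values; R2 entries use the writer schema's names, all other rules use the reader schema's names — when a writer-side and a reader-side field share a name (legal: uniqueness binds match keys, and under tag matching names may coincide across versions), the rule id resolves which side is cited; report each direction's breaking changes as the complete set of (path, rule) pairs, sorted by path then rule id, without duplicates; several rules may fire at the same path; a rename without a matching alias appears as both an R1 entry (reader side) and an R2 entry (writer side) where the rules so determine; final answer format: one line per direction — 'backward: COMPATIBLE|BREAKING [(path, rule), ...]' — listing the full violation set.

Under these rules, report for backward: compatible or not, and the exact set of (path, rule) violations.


in Order below, arrows point writer -> reader
backward for Order (reader v2, writer v1):
  balance <- balance (float64 -> float64, writer required)
  weight <- weight (float64 -> float64, writer required)
  locale <- locale (string -> string, writer required)
  nickname <- nickname (string -> string, writer optional)
  leftover writer field: archived
  leftover writer field: name
  R2 fires at archived
  R2 fires at name
  => backward verdict for Order: BREAKING, 2 violation(s)
ruling out the remaining Order differences:
  field balance in record Order: tag 13 changed to 30 -> fires no rule on Order, leaving the asked answer as it is

backward: BREAKING [(archived, R2), (name, R2)]


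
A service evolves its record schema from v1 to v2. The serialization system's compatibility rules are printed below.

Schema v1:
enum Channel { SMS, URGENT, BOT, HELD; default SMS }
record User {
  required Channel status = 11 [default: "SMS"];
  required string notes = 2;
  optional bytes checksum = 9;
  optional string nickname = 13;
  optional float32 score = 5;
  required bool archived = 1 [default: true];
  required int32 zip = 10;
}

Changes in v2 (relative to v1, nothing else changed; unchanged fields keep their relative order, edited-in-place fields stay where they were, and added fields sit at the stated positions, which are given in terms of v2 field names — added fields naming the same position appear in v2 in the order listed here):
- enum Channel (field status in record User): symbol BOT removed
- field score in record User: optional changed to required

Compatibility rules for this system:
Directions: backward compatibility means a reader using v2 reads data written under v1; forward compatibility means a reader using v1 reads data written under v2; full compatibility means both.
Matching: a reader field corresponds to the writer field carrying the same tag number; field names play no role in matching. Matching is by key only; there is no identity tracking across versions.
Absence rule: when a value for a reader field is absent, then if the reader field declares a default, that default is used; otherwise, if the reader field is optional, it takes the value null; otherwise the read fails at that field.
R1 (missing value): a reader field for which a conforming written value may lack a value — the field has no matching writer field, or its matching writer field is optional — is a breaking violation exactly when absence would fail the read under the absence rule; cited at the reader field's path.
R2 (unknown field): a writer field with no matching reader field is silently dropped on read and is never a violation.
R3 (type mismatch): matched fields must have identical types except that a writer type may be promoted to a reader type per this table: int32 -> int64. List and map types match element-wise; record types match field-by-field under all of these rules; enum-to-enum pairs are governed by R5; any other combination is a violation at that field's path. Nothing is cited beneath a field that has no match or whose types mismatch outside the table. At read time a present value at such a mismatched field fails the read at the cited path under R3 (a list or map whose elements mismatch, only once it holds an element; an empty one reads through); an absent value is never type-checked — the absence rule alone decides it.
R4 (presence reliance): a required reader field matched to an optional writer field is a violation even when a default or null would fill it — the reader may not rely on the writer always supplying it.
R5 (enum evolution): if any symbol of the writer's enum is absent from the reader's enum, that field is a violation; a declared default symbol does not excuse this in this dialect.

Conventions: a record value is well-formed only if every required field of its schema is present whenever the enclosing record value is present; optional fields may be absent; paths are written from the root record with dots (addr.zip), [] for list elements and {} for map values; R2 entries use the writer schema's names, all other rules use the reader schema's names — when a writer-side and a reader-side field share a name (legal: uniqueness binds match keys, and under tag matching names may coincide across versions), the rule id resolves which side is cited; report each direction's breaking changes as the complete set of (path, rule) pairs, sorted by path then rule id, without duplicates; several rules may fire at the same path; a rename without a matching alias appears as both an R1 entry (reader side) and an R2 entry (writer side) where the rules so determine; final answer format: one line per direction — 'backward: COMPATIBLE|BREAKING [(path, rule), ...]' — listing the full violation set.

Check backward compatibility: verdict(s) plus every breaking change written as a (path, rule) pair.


the writer's type comes first in each User pair
backward analysis of User with v2 as reader and v1 as writer:
  writer required, Channel -> Channel: reader status maps from writer status
  writer required, string -> string: reader notes maps from writer notes
  writer optional, bytes -> bytes: reader checksum maps from writer checksum
  writer optional, string -> string: reader nickname maps from writer nickname
  writer optional, float32 -> float32: reader score maps from writer score
  writer required, bool -> bool: reader archived maps from writer archived
  writer required, int32 -> int32: reader zip maps from writer zip
  rule R1 violated at score
  rule R4 violated at score
  rule R5 violated at status
  backward on User therefore BREAKING (3)

backward: BREAKING [(score, R1), (score, R4), (status, R5)]


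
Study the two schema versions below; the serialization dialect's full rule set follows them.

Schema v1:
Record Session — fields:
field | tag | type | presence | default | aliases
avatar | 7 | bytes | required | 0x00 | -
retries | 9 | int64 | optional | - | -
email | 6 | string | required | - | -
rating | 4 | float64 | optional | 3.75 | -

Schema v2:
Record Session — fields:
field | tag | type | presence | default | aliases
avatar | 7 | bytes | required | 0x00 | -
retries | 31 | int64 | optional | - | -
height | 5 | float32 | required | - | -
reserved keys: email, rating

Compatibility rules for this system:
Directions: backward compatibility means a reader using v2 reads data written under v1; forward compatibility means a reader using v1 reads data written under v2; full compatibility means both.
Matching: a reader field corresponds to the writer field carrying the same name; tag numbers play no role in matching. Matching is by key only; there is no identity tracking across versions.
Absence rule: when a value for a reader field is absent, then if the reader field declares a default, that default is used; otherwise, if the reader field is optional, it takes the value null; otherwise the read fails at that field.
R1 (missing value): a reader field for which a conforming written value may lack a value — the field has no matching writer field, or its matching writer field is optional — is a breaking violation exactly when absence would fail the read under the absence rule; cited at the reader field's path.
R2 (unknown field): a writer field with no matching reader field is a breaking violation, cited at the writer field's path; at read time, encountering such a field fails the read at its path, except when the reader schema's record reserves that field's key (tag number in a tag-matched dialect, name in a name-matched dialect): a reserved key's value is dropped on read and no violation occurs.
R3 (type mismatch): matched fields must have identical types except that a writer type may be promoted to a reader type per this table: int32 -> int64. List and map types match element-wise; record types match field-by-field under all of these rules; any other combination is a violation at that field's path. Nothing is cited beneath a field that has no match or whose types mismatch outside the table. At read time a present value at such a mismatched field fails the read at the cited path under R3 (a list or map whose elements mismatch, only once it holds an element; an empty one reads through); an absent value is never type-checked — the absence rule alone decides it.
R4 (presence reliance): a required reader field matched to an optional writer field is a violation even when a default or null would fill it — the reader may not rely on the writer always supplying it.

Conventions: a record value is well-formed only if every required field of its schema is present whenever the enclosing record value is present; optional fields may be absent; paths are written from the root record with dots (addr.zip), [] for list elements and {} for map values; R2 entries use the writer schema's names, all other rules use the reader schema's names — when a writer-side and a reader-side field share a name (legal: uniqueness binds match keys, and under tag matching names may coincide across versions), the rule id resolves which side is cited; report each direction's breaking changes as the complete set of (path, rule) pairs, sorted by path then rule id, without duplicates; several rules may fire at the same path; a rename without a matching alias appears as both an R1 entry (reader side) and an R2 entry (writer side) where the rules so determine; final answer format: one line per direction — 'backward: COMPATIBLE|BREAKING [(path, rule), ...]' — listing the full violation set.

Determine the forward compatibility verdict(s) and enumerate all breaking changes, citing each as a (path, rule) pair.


arrows below run writer -> reader for Session
checking forward for Session: reader v1 against writer v2:
  writer required, bytes -> bytes: reader avatar maps from writer avatar
  writer optional, int64 -> int64: reader retries maps from writer retries
  email has no writer counterpart
  rating has no writer counterpart
  height (writer side), unknown to reader
  violation R1 at email
  violation R2 at height
  => 2 violation(s): forward is BREAKING for Session
the other Session changes do not affect what is asked:
  field retries in record Session: tag 9 changed to 31 -> fires no rule on Session, leaving the asked answer as it is
  removed field rating from record Session (its key "rating" joins the reserved list) -> fires no rule on Session, leaving the asked answer as it is

forward: BREAKING [(email, R1), (height, R2)]


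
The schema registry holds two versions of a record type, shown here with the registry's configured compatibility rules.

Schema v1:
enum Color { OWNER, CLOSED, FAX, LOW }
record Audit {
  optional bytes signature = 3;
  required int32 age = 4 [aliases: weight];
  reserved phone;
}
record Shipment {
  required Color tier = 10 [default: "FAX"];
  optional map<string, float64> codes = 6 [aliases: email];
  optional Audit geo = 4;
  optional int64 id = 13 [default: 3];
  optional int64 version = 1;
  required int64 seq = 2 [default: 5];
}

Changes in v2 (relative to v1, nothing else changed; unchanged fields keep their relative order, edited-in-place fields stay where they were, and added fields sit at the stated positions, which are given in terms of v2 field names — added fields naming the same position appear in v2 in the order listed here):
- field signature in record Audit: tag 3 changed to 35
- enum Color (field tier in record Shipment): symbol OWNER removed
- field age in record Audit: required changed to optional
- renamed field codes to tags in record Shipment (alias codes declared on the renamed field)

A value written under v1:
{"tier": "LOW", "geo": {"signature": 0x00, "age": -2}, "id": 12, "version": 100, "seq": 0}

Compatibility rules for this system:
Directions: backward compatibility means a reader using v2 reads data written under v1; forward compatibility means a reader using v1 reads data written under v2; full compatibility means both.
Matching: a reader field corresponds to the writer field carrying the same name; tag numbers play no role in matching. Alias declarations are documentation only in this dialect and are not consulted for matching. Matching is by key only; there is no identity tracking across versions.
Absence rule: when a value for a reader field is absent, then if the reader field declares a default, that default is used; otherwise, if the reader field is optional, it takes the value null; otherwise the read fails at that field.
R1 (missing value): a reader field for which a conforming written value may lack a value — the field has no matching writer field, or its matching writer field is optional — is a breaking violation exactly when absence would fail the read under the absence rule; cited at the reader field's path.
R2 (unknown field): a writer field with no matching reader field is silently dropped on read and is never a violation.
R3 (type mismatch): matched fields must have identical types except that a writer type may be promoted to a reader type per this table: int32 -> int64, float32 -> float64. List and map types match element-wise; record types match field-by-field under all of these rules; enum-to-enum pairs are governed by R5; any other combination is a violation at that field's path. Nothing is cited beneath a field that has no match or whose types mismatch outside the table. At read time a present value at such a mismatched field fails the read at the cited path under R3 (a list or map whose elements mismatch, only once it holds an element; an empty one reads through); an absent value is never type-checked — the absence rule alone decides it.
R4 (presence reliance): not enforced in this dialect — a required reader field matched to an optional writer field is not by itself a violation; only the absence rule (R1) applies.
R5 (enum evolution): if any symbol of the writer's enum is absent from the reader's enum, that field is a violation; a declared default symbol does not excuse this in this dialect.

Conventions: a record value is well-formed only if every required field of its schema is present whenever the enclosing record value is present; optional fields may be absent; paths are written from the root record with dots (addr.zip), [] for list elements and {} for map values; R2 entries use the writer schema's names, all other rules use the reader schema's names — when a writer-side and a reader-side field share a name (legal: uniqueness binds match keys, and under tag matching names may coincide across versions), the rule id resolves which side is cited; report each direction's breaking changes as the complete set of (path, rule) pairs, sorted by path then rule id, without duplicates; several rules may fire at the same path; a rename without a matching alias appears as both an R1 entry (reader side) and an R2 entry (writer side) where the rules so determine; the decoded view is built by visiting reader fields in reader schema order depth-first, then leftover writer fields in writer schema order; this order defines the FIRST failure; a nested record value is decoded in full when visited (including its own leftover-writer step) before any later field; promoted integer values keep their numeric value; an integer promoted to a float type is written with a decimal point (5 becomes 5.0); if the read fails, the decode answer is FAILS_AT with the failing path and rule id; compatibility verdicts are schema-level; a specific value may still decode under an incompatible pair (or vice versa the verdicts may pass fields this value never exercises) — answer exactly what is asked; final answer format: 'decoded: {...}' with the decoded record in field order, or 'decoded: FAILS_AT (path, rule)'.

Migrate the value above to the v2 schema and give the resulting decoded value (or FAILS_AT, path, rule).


each type pair in Shipment: writer, then reader
decode walk for Shipment under reader schema v2:
  tier := "LOW"
  tags := null (not supplied -> null)
  geo.signature := 0x00
  geo.age := -2
  id := 12
  version := 100
  seq := 0
  => decoded: {"tier": "LOW", "tags": null, "geo": {"signature": 0x00, "age": -2}, "id": 12, "version": 100, "seq": 0}
the other Shipment changes do not affect what is asked:
  field signature in record Audit: tag 3 changed to 35 -> inert under this dialect — no rule fires on Shipment and the result does not move
  enum Color (field tier in record Shipment): symbol OWNER removed -> matters for Shipment compatibility verdicts, not for this value's decode
  field age in record Audit: required changed to optional -> matters for Shipment compatibility verdicts, not for this value's decode

decoded: {"tier": "LOW", "tags": null, "geo": {"signature": 0x00, "age": -2}, "id": 12, "version": 100, "seq": 0}


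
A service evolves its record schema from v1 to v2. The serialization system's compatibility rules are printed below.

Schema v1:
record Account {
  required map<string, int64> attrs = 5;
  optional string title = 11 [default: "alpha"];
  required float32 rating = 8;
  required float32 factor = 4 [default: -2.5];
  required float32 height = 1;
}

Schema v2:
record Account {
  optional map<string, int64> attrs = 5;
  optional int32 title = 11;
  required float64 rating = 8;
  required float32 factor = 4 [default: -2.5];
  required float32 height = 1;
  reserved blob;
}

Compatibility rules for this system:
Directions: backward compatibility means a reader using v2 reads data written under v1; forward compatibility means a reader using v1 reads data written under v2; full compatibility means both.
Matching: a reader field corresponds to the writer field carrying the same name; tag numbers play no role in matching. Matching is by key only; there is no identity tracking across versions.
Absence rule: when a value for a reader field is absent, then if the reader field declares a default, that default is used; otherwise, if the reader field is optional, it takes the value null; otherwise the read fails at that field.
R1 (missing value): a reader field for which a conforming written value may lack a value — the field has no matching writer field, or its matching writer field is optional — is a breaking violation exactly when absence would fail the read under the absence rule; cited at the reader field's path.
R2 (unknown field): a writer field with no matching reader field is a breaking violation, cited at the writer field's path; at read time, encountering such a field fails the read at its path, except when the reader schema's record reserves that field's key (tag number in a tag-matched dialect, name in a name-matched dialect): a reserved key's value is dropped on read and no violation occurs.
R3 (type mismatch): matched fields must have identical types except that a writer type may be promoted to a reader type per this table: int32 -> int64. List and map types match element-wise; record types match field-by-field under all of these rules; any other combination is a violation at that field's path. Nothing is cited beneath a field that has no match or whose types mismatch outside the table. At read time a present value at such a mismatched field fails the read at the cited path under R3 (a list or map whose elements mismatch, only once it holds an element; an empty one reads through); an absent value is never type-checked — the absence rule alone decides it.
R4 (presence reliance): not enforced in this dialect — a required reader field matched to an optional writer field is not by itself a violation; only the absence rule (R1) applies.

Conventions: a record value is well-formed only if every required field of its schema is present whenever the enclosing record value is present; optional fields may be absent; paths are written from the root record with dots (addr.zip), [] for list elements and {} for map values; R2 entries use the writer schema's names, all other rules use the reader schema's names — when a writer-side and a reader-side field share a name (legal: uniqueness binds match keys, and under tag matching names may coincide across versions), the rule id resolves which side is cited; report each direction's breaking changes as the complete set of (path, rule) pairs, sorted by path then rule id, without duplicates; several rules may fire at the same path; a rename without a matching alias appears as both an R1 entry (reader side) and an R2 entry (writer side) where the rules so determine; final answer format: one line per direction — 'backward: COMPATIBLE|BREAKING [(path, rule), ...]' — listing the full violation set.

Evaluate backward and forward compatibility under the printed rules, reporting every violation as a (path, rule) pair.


the writer's type comes first in each Account pair
backward analysis of Account with v2 as reader and v1 as writer:
  attrs: paired with writer attrs (map<string, int64> -> map<string, int64>; writer required)
  title: paired with writer title (string -> int32; writer optional)
  rating: paired with writer rating (float32 -> float64; writer required)
  factor: paired with writer factor (float32 -> float32; writer required)
  height: paired with writer height (float32 -> float32; writer required)
  violation R3 at rating
  violation R3 at title
  => backward: BREAKING (2)
forward analysis of Account with v1 as reader and v2 as writer:
  attrs: paired with writer attrs (map<string, int64> -> map<string, int64>; writer optional)
  title: paired with writer title (int32 -> string; writer optional)
  rating: paired with writer rating (float64 -> float32; writer required)
  factor: paired with writer factor (float32 -> float32; writer required)
  height: paired with writer height (float32 -> float32; writer required)
  violation R1 at attrs
  violation R3 at rating
  violation R3 at title
  => forward: BREAKING (3)

backward: BREAKING [(rating, R3), (title, R3)]; forward: BREAKING [(attrs, R1), (rating, R3), (title, R3)]
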